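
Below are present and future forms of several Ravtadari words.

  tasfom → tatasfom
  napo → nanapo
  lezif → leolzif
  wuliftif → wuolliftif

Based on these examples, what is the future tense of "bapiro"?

tasfom and lezif both have 2 vowels yet inflect differently (tatasfom, leolzif), so the number of vowels is not what conditions the rule; the final letter is.
"bapiro" ends in -o. The one such stem in the data (napo → nanapo) repeats the first consonant+vowel as a prefix (as does tasfom), so the same rule applies.
The other pattern: stems ending in -f insert -ol- after the first vowel.
So bapiro → babapiro.

babapiro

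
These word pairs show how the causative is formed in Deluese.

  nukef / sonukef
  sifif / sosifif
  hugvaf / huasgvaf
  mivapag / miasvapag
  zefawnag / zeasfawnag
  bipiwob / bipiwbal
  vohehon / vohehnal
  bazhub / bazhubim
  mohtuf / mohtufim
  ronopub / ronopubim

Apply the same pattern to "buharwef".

nukef and hugvaf both end in -f yet inflect differently (sonukef, huasgvaf), so the final letter is not what conditions the rule; the last vowel is.
"buharwef" has last vowel 'e'. The one such stem in the data (nukef → sonukef) adds the prefix so-, so the same rule applies.
The other patterns: stems whose last vowel is 'a' insert -as- after the first vowel; stems whose last vowel is 'o' delete the last vowel and add -al; stems whose last vowel is 'u' add -im.
So buharwef → sobuharwef.

sobuharwef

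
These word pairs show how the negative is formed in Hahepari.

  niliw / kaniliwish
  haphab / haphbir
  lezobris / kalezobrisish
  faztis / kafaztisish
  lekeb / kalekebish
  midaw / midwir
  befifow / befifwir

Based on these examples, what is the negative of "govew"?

kagovewish

lekeb and haphab both end in -b yet inflect differently (kalekebish, haphbir), so the final letter is not what conditions the rule; the last vowel is.
"govew" has last vowel 'e'. The one such stem in the data (lekeb → kalekebish) adds ka- … -ish around the stem, so the same rule applies.
So govew → kagovewish.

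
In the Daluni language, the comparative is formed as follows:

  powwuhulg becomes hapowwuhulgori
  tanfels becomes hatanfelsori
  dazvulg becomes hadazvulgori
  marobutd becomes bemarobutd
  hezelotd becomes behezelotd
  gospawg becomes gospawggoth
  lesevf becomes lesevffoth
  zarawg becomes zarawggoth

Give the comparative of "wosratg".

powwuhulg and gospawg both end in -g yet inflect differently (hapowwuhulgori, gospawggoth), so the final letter is not what conditions the rule; the second-to-last letter is.
"wosratg" has second-to-last letter 't'. The stems whose second-to-last letter is 't' (marobutd → bemarobutd, hezelotd → behezelotd) add the prefix be-.
The other patterns: stems whose second-to-last letter is 'l' add ha- … -ori around the stem; stems whose second-to-last letter is 'v' or 'w' double the final consonant and add -oth.
So wosratg → bewosratg.

bewosratg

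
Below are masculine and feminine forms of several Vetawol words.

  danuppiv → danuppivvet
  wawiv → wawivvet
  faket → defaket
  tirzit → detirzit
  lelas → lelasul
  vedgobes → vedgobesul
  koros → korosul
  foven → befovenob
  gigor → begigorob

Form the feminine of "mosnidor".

bemosnidorob

"mosnidor" ends in -r. The one such stem in the data (gigor → begigorob) adds be- … -ob around the stem, so the same rule applies.
The other patterns: stems ending in -v double the final consonant and add -et; stems ending in -t add the prefix de-; stems ending in -s add -ul.
So mosnidor → bemosnidorob.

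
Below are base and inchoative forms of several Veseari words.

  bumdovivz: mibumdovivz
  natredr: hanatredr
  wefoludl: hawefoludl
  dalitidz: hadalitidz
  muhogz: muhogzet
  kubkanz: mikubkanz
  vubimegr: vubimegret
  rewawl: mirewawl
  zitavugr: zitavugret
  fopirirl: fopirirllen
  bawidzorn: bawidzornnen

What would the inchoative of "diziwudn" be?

hadiziwudn

"diziwudn" has second-to-last letter 'd'. The stems whose second-to-last letter is 'd' (dalitidz → hadalitidz, natredr → hanatredr, wefoludl → hawefoludl) add the prefix ha-.
So diziwudn → hadiziwudn.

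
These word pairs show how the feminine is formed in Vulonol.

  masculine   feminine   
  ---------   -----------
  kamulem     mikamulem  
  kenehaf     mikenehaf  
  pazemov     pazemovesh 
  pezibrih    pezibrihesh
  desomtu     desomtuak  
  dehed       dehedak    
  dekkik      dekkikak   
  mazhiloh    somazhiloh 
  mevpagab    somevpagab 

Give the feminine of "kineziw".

mikineziw

pezibrih and mazhiloh both end in -h yet inflect differently (pezibrihesh, somazhiloh), so the final letter is not what conditions the rule; the first letter is.
"kineziw" begins with k-. The stems beginning with k- (kamulem → mikamulem, kenehaf → mikenehaf) add the prefix mi-.
So kineziw → mikineziw.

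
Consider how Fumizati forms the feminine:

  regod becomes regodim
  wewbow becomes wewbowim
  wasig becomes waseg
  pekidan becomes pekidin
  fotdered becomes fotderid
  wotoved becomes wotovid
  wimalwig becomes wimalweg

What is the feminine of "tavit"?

regod and wotoved both end in -d yet inflect differently (regodim, wotovid), so the final letter is not what conditions the rule; the last vowel is.
"tavit" has last vowel 'i'. The stems whose last vowel is 'i' (wimalwig → wimalweg, wasig → waseg) change the last vowel to 'e'.
The other patterns: stems whose last vowel is 'o' add -im; stems whose last vowel is 'a' or 'e' change the last vowel to 'i'.
So tavit → tavet.

tavet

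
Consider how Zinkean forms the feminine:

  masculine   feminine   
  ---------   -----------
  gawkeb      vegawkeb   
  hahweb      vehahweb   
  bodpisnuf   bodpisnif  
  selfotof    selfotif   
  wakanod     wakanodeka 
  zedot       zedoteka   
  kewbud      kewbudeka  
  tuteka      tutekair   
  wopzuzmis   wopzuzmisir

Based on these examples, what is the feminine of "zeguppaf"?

selfotof and wakanod both have last vowel 'o' yet inflect differently (selfotif, wakanodeka), so the last vowel is not what conditions the rule; the final letter is.
"zeguppaf" ends in -f. The stems ending in -f (bodpisnuf → bodpisnif, selfotof → selfotif) change the last vowel to 'i'.
The other patterns: stems ending in -b add the prefix ve-; stems ending in -d or -t add -eka; stems ending in -a or -s add -ir.
So zeguppaf → zeguppif.

zeguppif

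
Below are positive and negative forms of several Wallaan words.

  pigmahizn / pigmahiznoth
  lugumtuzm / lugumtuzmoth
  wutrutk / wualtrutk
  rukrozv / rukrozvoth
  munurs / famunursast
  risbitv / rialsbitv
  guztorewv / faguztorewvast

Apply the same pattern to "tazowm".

fatazowmast

risbitv and rukrozv both end in -v yet inflect differently (rialsbitv, rukrozvoth), so the final letter is not what conditions the rule; the second-to-last letter is.
"tazowm" has second-to-last letter 'w'. The one such stem in the data (guztorewv → faguztorewvast) adds fa- … -ast around the stem, so the same rule applies.
The other patterns: stems whose second-to-last letter is 't' insert -al- after the first vowel; stems whose second-to-last letter is 'z' add -oth.
So tazowm → fatazowmast.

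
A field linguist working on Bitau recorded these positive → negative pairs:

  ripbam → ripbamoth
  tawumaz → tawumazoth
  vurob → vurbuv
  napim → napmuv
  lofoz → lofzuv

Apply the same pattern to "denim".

ripbam and napim both end in -m yet inflect differently (ripbamoth, napmuv), so the final letter is not what conditions the rule; the last vowel is.
"denim" has last vowel 'i'. The one such stem in the data (napim → napmuv) deletes the last vowel and adds -uv (as do vurob, lofoz), so the same rule applies.
The other pattern: stems whose last vowel is 'a' add -oth.
So denim → denmuv.

denmuv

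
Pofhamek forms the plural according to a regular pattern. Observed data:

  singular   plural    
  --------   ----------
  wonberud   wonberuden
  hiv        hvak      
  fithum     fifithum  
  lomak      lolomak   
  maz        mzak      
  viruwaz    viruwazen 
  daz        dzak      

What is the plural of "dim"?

dmak

"dim" has 1 vowel. The stems with 1 vowel (maz → mzak, hiv → hvak, daz → dzak) delete the last vowel and add -ak.
So dim → dmak.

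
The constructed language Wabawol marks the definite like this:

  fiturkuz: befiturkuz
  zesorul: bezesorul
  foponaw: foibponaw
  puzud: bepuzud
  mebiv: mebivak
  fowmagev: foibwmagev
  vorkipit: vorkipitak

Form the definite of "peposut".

bepeposut

"peposut" has last vowel 'u'. The stems whose last vowel is 'u' (zesorul → bezesorul, fiturkuz → befiturkuz, puzud → bepuzud) add the prefix be-.
The other patterns: stems whose last vowel is 'i' add -ak; stems whose last vowel is 'a' or 'e' insert -ib- after the first vowel.
So peposut → bepeposut.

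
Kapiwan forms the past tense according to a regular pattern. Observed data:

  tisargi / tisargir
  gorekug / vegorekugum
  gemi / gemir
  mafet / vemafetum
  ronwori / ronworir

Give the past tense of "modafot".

gemi and gorekug both begin with g- yet inflect differently (gemir, vegorekugum), so the first letter is not what conditions the rule; the final letter is.
"modafot" ends in -t. The one such stem in the data (mafet → vemafetum) adds ve- … -um around the stem, so the same rule applies.
So modafot → vemodafotum.

vemodafotum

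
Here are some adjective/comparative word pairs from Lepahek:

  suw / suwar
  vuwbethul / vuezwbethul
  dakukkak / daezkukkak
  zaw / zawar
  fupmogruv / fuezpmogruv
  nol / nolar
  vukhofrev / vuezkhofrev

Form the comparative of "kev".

kevar

nol and vuwbethul both end in -l yet inflect differently (nolar, vuezwbethul), so the final letter is not what conditions the rule; the number of vowels is.
"kev" has 1 vowel. The stems with 1 vowel (zaw → zawar, nol → nolar, suw → suwar) add -ar.
So kev → kevar.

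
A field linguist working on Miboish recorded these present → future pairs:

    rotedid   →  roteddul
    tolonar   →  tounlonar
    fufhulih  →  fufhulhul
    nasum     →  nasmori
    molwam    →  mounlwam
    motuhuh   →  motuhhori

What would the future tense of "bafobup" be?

bafobpori

fufhulih and motuhuh both end in -h yet inflect differently (fufhulhul, motuhhori), so the final letter is not what conditions the rule; the last vowel is.
"bafobup" has last vowel 'u'. The stems whose last vowel is 'u' (nasum → nasmori, motuhuh → motuhhori) delete the last vowel and add -ori.
The other patterns: stems whose last vowel is 'i' delete the last vowel and add -ul; stems whose last vowel is 'a' insert -un- after the first vowel.
So bafobup → bafobpori.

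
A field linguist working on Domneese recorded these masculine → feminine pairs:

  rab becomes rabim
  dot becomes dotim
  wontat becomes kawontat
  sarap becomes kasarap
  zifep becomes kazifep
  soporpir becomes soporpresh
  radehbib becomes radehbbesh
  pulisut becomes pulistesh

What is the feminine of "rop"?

ropim

dot and wontat both end in -t yet inflect differently (dotim, kawontat), so the final letter is not what conditions the rule; the number of vowels is.
"rop" has 1 vowel. The stems with 1 vowel (rab → rabim, dot → dotim) add -im.
So rop → ropim.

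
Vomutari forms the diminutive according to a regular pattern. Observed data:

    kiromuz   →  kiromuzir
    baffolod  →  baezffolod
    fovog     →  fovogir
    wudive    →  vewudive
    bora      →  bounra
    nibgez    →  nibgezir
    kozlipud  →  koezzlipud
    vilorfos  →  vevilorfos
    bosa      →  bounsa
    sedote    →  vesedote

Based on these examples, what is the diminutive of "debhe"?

baffolod and vilorfos both have last vowel 'o' yet inflect differently (baezffolod, vevilorfos), so the last vowel is not what conditions the rule; the final letter is.
"debhe" ends in -e. The stems ending in -e (wudive → vewudive, sedote → vesedote) add the prefix ve-.
The other patterns: stems ending in -a insert -un- after the first vowel; stems ending in -d insert -ez- after the first vowel; stems ending in -g or -z add -ir.
So debhe → vedebhe.

vedebhe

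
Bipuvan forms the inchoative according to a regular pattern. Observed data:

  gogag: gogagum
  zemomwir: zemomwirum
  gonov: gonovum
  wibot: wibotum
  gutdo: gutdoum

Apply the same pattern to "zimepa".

zimepaum

Every pair shown (gogag → gogagum, zemomwir → zemomwirum, gonov → gonovum, …) follows the same rule: add -um.
So zimepa → zimepaum.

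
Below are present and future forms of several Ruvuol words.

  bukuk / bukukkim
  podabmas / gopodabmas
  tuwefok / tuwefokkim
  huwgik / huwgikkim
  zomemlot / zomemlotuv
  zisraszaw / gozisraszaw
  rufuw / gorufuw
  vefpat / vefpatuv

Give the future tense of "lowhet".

"lowhet" ends in -t. The stems ending in -t (zomemlot → zomemlotuv, vefpat → vefpatuv) add -uv.
The other patterns: stems ending in -k double the final consonant and add -im; stems ending in -s or -w add the prefix go-.
So lowhet → lowhetuv.

lowhetuv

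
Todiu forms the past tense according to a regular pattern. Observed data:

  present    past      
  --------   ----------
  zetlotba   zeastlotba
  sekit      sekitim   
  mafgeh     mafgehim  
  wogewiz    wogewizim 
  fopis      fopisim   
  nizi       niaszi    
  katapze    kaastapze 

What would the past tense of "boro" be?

boasro

"boro" ends in a vowel. The stems ending in a vowel (nizi → niaszi, zetlotba → zeastlotba, katapze → kaastapze) insert -as- after the first vowel.
So boro → boasro.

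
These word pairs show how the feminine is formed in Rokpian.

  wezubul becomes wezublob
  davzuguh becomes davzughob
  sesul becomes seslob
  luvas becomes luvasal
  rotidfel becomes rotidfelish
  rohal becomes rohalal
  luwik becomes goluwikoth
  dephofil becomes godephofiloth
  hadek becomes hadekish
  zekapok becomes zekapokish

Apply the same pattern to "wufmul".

dephofil and sesul both end in -l yet inflect differently (godephofiloth, seslob), so the final letter is not what conditions the rule; the last vowel is.
"wufmul" has last vowel 'u'. The stems whose last vowel is 'u' (sesul → seslob, davzuguh → davzughob, wezubul → wezublob) delete the last vowel and add -ob.
So wufmul → wufmlob.

wufmlob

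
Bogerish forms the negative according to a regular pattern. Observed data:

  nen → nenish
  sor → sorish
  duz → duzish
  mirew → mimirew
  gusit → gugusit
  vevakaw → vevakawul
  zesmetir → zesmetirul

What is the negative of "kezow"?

mirew and vevakaw both end in -w yet inflect differently (mimirew, vevakawul), so the final letter is not what conditions the rule; the number of vowels is.
"kezow" has 2 vowels. The stems with 2 vowels (mirew → mimirew, gusit → gugusit) repeat the first consonant+vowel as a prefix.
The other patterns: stems with 1 vowel add -ish; stems with 3 vowels add -ul.
So kezow → kekezow.

kekezow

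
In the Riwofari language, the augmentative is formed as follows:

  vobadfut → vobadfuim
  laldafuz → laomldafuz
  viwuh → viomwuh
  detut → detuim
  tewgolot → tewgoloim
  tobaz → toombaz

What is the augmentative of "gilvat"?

gilvaim

detut and viwuh both have last vowel 'u' yet inflect differently (detuim, viomwuh), so the last vowel is not what conditions the rule; the final letter is.
"gilvat" ends in -t. The stems ending in -t (detut → detuim, vobadfut → vobadfuim, tewgolot → tewgoloim) drop the final letter and add -im.
The other pattern: stems ending in -h or -z insert -om- after the first vowel.
So gilvat → gilvaim.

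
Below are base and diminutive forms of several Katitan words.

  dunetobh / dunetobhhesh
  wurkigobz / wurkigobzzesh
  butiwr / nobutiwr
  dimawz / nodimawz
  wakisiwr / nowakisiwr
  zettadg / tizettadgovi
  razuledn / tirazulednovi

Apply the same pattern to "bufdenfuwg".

nobufdenfuwg

wurkigobz and dimawz both end in -z yet inflect differently (wurkigobzzesh, nodimawz), so the final letter is not what conditions the rule; the second-to-last letter is.
"bufdenfuwg" has second-to-last letter 'w'. The stems whose second-to-last letter is 'w' (butiwr → nobutiwr, dimawz → nodimawz, wakisiwr → nowakisiwr) add the prefix no-.
So bufdenfuwg → nobufdenfuwg.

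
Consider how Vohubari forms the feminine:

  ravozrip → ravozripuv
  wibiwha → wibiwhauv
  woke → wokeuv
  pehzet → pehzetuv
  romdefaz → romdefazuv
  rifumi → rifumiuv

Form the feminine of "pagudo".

pagudouv

Every pair shown (ravozrip → ravozripuv, wibiwha → wibiwhauv, woke → wokeuv, …) follows the same rule: add -uv.
So pagudo → pagudouv.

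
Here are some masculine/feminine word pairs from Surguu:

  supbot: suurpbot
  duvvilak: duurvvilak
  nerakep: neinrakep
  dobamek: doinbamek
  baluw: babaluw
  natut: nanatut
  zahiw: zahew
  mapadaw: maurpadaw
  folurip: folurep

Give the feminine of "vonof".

vournof

baluw and mapadaw both end in -w yet inflect differently (babaluw, maurpadaw), so the final letter is not what conditions the rule; the last vowel is.
"vonof" has last vowel 'o'. The one such stem in the data (supbot → suurpbot) inserts -ur- after the first vowel (as do mapadaw, duvvilak), so the same rule applies.
So vonof → vournof.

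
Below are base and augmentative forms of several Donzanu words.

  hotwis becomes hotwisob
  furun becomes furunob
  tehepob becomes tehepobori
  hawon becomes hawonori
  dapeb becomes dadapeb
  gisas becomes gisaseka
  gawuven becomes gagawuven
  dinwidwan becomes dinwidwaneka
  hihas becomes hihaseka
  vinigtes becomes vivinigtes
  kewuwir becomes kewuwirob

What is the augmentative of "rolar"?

"rolar" has last vowel 'a'. The stems whose last vowel is 'a' (gisas → gisaseka, dinwidwan → dinwidwaneka, hihas → hihaseka) add -eka.
So rolar → rolareka.

rolareka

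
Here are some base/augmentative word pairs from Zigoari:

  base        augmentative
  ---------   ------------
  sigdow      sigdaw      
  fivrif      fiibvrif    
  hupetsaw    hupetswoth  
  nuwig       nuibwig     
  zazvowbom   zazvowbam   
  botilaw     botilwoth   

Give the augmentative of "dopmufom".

sigdow and hupetsaw both end in -w yet inflect differently (sigdaw, hupetswoth), so the final letter is not what conditions the rule; the last vowel is.
"dopmufom" has last vowel 'o'. The stems whose last vowel is 'o' (sigdow → sigdaw, zazvowbom → zazvowbam) change the last vowel to 'a'.
So dopmufom → dopmufam.

dopmufam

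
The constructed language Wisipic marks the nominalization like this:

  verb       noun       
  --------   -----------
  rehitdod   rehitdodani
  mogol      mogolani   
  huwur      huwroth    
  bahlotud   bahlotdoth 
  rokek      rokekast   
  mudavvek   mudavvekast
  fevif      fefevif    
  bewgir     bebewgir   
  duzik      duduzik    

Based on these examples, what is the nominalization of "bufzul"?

rehitdod and bahlotud both end in -d yet inflect differently (rehitdodani, bahlotdoth), so the final letter is not what conditions the rule; the last vowel is.
"bufzul" has last vowel 'u'. The stems whose last vowel is 'u' (huwur → huwroth, bahlotud → bahlotdoth) delete the last vowel and add -oth.
So bufzul → bufzloth.

bufzloth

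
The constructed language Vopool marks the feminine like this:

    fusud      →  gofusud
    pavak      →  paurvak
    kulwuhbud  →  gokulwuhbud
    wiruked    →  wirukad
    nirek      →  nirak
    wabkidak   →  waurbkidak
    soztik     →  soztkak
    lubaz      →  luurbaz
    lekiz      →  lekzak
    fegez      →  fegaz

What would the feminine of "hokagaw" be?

hourkagaw

wabkidak and soztik both end in -k yet inflect differently (waurbkidak, soztkak), so the final letter is not what conditions the rule; the last vowel is.
"hokagaw" has last vowel 'a'. The stems whose last vowel is 'a' (wabkidak → waurbkidak, lubaz → luurbaz, pavak → paurvak) insert -ur- after the first vowel.
The other patterns: stems whose last vowel is 'u' add the prefix go-; stems whose last vowel is 'i' delete the last vowel and add -ak; stems whose last vowel is 'e' change the last vowel to 'a'.
So hokagaw → hourkagaw.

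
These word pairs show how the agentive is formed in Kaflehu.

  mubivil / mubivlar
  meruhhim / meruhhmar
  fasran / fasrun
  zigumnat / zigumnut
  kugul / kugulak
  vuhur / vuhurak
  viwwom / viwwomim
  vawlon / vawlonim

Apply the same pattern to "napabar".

"napabar" has last vowel 'a'. The stems whose last vowel is 'a' (fasran → fasrun, zigumnat → zigumnut) change the last vowel to 'u'.
So napabar → napabur.

napabur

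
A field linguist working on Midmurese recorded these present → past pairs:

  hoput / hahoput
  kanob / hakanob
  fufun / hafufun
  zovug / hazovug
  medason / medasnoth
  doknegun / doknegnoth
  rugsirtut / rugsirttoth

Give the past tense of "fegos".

fufun and medason both end in -n yet inflect differently (hafufun, medasnoth), so the final letter is not what conditions the rule; the number of vowels is.
"fegos" has 2 vowels. The stems with 2 vowels (hoput → hahoput, kanob → hakanob, fufun → hafufun) add the prefix ha-.
The other pattern: stems with 3 vowels delete the last vowel and add -oth.
So fegos → hafegos.

hafegos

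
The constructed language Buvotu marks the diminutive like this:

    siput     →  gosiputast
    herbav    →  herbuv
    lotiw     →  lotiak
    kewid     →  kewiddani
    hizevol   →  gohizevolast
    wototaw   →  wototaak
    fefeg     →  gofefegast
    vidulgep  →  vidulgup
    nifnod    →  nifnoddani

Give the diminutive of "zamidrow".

zamidroak

herbav and wototaw both have last vowel 'a' yet inflect differently (herbuv, wototaak), so the last vowel is not what conditions the rule; the final letter is.
"zamidrow" ends in -w. The stems ending in -w (lotiw → lotiak, wototaw → wototaak) drop the final letter and add -ak.
So zamidrow → zamidroak.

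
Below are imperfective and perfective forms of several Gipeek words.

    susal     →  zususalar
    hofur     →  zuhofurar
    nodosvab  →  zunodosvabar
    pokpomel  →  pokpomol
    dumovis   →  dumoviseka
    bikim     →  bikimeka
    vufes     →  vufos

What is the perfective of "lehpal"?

vufes and dumovis both end in -s yet inflect differently (vufos, dumoviseka), so the final letter is not what conditions the rule; the last vowel is.
"lehpal" has last vowel 'a'. The stems whose last vowel is 'a' (nodosvab → zunodosvabar, susal → zususalar) add zu- … -ar around the stem.
The other patterns: stems whose last vowel is 'e' change the last vowel to 'o'; stems whose last vowel is 'i' add -eka.
So lehpal → zulehpalar.

zulehpalar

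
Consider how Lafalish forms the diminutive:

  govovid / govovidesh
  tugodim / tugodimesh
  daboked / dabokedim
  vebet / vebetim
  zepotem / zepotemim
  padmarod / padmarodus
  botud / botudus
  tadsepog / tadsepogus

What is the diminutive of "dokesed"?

dokesedim

govovid and daboked both end in -d yet inflect differently (govovidesh, dabokedim), so the final letter is not what conditions the rule; the last vowel is.
"dokesed" has last vowel 'e'. The stems whose last vowel is 'e' (daboked → dabokedim, vebet → vebetim, zepotem → zepotemim) add -im.
So dokesed → dokesedim.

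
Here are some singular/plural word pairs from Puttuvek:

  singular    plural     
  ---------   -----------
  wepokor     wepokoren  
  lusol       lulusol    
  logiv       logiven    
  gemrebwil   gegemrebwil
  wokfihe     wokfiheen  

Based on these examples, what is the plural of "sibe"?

lusol and wepokor both have last vowel 'o' yet inflect differently (lulusol, wepokoren), so the last vowel is not what conditions the rule; the final letter is.
"sibe" ends in -e. The one such stem in the data (wokfihe → wokfiheen) adds -en, so the same rule applies.
So sibe → sibeen.

sibeen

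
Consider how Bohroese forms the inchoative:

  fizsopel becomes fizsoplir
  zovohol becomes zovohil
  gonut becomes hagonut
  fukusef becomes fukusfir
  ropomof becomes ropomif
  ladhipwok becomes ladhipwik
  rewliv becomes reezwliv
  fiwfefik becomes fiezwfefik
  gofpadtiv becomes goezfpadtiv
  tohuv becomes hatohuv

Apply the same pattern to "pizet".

tohuv and rewliv both end in -v yet inflect differently (hatohuv, reezwliv), so the final letter is not what conditions the rule; the last vowel is.
"pizet" has last vowel 'e'. The stems whose last vowel is 'e' (fukusef → fukusfir, fizsopel → fizsoplir) delete the last vowel and add -ir.
So pizet → piztir.

piztir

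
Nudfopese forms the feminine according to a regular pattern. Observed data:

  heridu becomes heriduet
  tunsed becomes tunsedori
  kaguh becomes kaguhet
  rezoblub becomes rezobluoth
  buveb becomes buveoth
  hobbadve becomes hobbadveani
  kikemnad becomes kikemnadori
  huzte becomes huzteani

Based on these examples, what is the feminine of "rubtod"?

rubtodori

kaguh and rezoblub both have last vowel 'u' yet inflect differently (kaguhet, rezobluoth), so the last vowel is not what conditions the rule; the final letter is.
"rubtod" ends in -d. The stems ending in -d (tunsed → tunsedori, kikemnad → kikemnadori) add -ori.
So rubtod → rubtodori.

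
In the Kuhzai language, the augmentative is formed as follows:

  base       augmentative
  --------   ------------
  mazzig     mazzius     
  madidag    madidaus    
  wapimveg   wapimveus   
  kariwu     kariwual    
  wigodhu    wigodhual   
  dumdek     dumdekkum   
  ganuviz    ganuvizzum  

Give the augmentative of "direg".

direus

wapimveg and dumdek both have last vowel 'e' yet inflect differently (wapimveus, dumdekkum), so the last vowel is not what conditions the rule; the final letter is.
"direg" ends in -g. The stems ending in -g (mazzig → mazzius, madidag → madidaus, wapimveg → wapimveus) drop the final letter and add -us.
So direg → direus.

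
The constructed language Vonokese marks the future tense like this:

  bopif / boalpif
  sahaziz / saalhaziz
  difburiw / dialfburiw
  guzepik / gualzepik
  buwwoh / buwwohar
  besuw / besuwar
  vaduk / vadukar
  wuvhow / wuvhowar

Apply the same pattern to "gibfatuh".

gibfatuhar

difburiw and besuw both end in -w yet inflect differently (dialfburiw, besuwar), so the final letter is not what conditions the rule; the last vowel is.
"gibfatuh" has last vowel 'u'. The stems whose last vowel is 'u' (besuw → besuwar, vaduk → vadukar) add -ar.
The other pattern: stems whose last vowel is 'i' insert -al- after the first vowel.
So gibfatuh → gibfatuhar.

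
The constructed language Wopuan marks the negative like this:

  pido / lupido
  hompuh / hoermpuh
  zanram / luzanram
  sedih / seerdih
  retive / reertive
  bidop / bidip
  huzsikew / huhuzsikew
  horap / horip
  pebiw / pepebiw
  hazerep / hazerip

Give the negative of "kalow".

kakalow

pebiw and sedih both have last vowel 'i' yet inflect differently (pepebiw, seerdih), so the last vowel is not what conditions the rule; the final letter is.
"kalow" ends in -w. The stems ending in -w (pebiw → pepebiw, huzsikew → huhuzsikew) repeat the first consonant+vowel as a prefix.
So kalow → kakalow.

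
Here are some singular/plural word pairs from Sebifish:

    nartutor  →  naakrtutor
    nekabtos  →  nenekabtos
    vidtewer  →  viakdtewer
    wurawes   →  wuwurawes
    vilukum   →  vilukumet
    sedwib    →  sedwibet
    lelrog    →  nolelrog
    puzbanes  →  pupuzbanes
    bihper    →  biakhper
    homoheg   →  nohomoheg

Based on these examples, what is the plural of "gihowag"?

vidtewer and homoheg both have last vowel 'e' yet inflect differently (viakdtewer, nohomoheg), so the last vowel is not what conditions the rule; the final letter is.
"gihowag" ends in -g. The stems ending in -g (homoheg → nohomoheg, lelrog → nolelrog) add the prefix no-.
So gihowag → nogihowag.

nogihowag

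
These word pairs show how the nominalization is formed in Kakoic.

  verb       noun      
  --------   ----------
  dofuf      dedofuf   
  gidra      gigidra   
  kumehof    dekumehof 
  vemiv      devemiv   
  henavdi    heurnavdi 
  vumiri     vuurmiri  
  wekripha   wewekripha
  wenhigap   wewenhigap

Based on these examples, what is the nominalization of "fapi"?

faurpi

vumiri and vemiv both have last vowel 'i' yet inflect differently (vuurmiri, devemiv), so the last vowel is not what conditions the rule; the final letter is.
"fapi" ends in -i. The stems ending in -i (vumiri → vuurmiri, henavdi → heurnavdi) insert -ur- after the first vowel.
So fapi → faurpi.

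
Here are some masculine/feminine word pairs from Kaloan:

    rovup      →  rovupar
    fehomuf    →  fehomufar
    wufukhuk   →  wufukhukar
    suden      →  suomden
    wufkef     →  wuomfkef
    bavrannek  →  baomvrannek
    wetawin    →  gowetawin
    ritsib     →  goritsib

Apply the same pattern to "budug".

budugar

fehomuf and wufkef both end in -f yet inflect differently (fehomufar, wuomfkef), so the final letter is not what conditions the rule; the last vowel is.
"budug" has last vowel 'u'. The stems whose last vowel is 'u' (rovup → rovupar, fehomuf → fehomufar, wufukhuk → wufukhukar) add -ar.
The other patterns: stems whose last vowel is 'e' insert -om- after the first vowel; stems whose last vowel is 'i' add the prefix go-.
So budug → budugar.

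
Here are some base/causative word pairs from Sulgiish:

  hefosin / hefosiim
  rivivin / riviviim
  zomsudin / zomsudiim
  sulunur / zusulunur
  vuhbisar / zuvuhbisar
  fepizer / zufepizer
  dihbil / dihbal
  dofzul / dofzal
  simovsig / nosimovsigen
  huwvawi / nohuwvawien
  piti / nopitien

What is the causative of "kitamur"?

hefosin and dihbil both have last vowel 'i' yet inflect differently (hefosiim, dihbal), so the last vowel is not what conditions the rule; the final letter is.
"kitamur" ends in -r. The stems ending in -r (sulunur → zusulunur, vuhbisar → zuvuhbisar, fepizer → zufepizer) add the prefix zu-.
The other patterns: stems ending in -n drop the final letter and add -im; stems ending in -l change the last vowel to 'a'; stems ending in -g or -i add no- … -en around the stem.
So kitamur → zukitamur.

zukitamur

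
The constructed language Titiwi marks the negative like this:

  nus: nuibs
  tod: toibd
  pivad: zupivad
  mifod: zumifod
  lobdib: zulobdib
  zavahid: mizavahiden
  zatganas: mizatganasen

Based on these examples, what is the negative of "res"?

tod and pivad both end in -d yet inflect differently (toibd, zupivad), so the final letter is not what conditions the rule; the number of vowels is.
"res" has 1 vowel. The stems with 1 vowel (nus → nuibs, tod → toibd) insert -ib- after the first vowel.
So res → reibs.

reibs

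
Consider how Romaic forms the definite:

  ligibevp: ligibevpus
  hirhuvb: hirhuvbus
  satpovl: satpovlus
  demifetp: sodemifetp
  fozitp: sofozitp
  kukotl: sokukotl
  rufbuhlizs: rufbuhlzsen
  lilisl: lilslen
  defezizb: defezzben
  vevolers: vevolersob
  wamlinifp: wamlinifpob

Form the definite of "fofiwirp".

ligibevp and demifetp both end in -p yet inflect differently (ligibevpus, sodemifetp), so the final letter is not what conditions the rule; the second-to-last letter is.
"fofiwirp" has second-to-last letter 'r'. The one such stem in the data (vevolers → vevolersob) adds -ob, so the same rule applies.
The other patterns: stems whose second-to-last letter is 'v' add -us; stems whose second-to-last letter is 't' add the prefix so-; stems whose second-to-last letter is 's' or 'z' delete the last vowel and add -en.
So fofiwirp → fofiwirpob.

fofiwirpob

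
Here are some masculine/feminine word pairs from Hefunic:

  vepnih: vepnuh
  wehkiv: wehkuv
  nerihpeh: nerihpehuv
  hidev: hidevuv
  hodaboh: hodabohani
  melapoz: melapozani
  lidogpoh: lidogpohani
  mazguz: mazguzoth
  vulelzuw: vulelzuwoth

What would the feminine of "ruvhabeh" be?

"ruvhabeh" has last vowel 'e'. The stems whose last vowel is 'e' (nerihpeh → nerihpehuv, hidev → hidevuv) add -uv.
The other patterns: stems whose last vowel is 'i' change the last vowel to 'u'; stems whose last vowel is 'o' add -ani; stems whose last vowel is 'u' add -oth.
So ruvhabeh → ruvhabehuv.

ruvhabehuv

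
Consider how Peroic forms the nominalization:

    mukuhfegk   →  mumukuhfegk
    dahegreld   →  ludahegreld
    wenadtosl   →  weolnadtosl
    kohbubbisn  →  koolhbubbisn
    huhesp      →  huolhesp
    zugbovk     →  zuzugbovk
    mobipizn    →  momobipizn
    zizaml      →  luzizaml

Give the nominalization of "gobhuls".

wenadtosl and zizaml both end in -l yet inflect differently (weolnadtosl, luzizaml), so the final letter is not what conditions the rule; the second-to-last letter is.
"gobhuls" has second-to-last letter 'l'. The one such stem in the data (dahegreld → ludahegreld) adds the prefix lu-, so the same rule applies.
So gobhuls → lugobhuls.

lugobhuls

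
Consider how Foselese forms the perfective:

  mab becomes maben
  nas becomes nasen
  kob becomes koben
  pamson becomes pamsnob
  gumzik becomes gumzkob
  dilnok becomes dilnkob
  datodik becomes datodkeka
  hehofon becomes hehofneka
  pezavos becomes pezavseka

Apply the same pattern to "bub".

gumzik and datodik both end in -k yet inflect differently (gumzkob, datodkeka), so the final letter is not what conditions the rule; the number of vowels is.
"bub" has 1 vowel. The stems with 1 vowel (mab → maben, nas → nasen, kob → koben) add -en.
The other patterns: stems with 2 vowels delete the last vowel and add -ob; stems with 3 vowels delete the last vowel and add -eka.
So bub → buben.

buben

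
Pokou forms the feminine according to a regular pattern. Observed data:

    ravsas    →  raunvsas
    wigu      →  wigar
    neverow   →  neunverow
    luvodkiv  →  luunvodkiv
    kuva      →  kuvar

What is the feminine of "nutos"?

nuuntos

ravsas and kuva both have last vowel 'a' yet inflect differently (raunvsas, kuvar), so the last vowel is not what conditions the rule; whether the stem ends in a vowel or a consonant is.
"nutos" ends in a consonant. The stems ending in a consonant (neverow → neunverow, luvodkiv → luunvodkiv, ravsas → raunvsas) insert -un- after the first vowel.
So nutos → nuuntos.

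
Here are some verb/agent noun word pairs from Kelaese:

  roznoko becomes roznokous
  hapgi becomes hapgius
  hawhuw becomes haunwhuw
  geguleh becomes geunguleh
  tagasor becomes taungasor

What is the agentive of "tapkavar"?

roznoko and tagasor both have last vowel 'o' yet inflect differently (roznokous, taungasor), so the last vowel is not what conditions the rule; whether the stem ends in a vowel or a consonant is.
"tapkavar" ends in a consonant. The stems ending in a consonant (hawhuw → haunwhuw, geguleh → geunguleh, tagasor → taungasor) insert -un- after the first vowel.
So tapkavar → taunpkavar.

taunpkavar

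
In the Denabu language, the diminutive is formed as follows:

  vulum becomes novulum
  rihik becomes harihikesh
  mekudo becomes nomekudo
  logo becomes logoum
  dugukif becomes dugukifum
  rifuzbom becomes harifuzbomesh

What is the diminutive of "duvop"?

duvopum

rifuzbom and vulum both end in -m yet inflect differently (harifuzbomesh, novulum), so the final letter is not what conditions the rule; the first letter is.
"duvop" begins with d-. The one such stem in the data (dugukif → dugukifum) adds -um, so the same rule applies.
The other patterns: stems beginning with r- add ha- … -esh around the stem; stems beginning with m- or v- add the prefix no-.
So duvop → duvopum.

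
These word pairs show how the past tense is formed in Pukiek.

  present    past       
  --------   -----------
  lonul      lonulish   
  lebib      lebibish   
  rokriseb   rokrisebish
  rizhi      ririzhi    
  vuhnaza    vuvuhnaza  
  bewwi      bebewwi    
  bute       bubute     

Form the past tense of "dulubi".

"dulubi" ends in a vowel. The stems ending in a vowel (rizhi → ririzhi, vuhnaza → vuvuhnaza, bewwi → bebewwi) repeat the first consonant+vowel as a prefix.
The other pattern: stems ending in a consonant add -ish.
So dulubi → dudulubi.

dudulubi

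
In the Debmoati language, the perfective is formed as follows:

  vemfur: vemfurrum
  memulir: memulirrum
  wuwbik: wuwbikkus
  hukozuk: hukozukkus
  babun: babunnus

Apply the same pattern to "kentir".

memulir and wuwbik both have last vowel 'i' yet inflect differently (memulirrum, wuwbikkus), so the last vowel is not what conditions the rule; the final letter is.
"kentir" ends in -r. The stems ending in -r (vemfur → vemfurrum, memulir → memulirrum) double the final consonant and add -um.
So kentir → kentirrum.

kentirrum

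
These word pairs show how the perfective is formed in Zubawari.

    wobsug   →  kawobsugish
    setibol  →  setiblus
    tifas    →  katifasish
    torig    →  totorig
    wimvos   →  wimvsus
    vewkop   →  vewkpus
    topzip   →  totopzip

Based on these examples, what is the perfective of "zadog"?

vewkop and topzip both end in -p yet inflect differently (vewkpus, totopzip), so the final letter is not what conditions the rule; the last vowel is.
"zadog" has last vowel 'o'. The stems whose last vowel is 'o' (setibol → setiblus, vewkop → vewkpus, wimvos → wimvsus) delete the last vowel and add -us.
The other patterns: stems whose last vowel is 'i' repeat the first consonant+vowel as a prefix; stems whose last vowel is 'a' or 'u' add ka- … -ish around the stem.
So zadog → zadgus.

zadgus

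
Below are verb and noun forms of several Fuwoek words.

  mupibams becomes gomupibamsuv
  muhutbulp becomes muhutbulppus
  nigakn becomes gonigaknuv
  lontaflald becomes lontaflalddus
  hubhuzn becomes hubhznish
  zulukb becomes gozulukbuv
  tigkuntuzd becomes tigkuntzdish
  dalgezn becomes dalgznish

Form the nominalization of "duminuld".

duminulddus

"duminuld" has second-to-last letter 'l'. The stems whose second-to-last letter is 'l' (muhutbulp → muhutbulppus, lontaflald → lontaflalddus) double the final consonant and add -us.
The other patterns: stems whose second-to-last letter is 'z' delete the last vowel and add -ish; stems whose second-to-last letter is 'k' or 'm' add go- … -uv around the stem.
So duminuld → duminulddus.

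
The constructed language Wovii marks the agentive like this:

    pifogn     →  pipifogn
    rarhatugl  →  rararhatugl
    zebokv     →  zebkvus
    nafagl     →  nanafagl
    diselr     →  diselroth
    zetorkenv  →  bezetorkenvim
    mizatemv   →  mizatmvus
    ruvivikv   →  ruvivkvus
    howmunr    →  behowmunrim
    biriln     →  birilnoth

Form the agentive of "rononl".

berononlim

howmunr and diselr both end in -r yet inflect differently (behowmunrim, diselroth), so the final letter is not what conditions the rule; the second-to-last letter is.
"rononl" has second-to-last letter 'n'. The stems whose second-to-last letter is 'n' (howmunr → behowmunrim, zetorkenv → bezetorkenvim) add be- … -im around the stem.
So rononl → berononlim.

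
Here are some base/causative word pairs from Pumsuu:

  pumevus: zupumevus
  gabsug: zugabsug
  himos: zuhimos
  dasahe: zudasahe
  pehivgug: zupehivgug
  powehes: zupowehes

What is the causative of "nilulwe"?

zunilulwe

Every pair shown (pumevus → zupumevus, gabsug → zugabsug, himos → zuhimos, …) follows the same rule: add the prefix zu-.
So nilulwe → zunilulwe.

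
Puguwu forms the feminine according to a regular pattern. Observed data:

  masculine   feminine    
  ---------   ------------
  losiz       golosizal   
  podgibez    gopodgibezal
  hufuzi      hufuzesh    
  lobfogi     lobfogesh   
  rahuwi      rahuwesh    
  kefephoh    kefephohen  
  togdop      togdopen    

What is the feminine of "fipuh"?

"fipuh" ends in -h. The one such stem in the data (kefephoh → kefephohen) adds -en, so the same rule applies.
The other patterns: stems ending in -z add go- … -al around the stem; stems ending in -i drop the final letter and add -esh.
So fipuh → fipuhen.

fipuhen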